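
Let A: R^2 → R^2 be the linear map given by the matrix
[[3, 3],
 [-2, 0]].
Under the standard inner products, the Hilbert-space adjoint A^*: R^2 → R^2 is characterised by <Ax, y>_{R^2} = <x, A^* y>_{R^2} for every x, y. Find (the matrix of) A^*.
A^* = A^T =
[[3, -2],
 [3, 0]]

For real matrices with standard dot products, the defining identity <Ax, y> = <x, A^* y> gives (Ax)^T y = x^T (A^*) y, i.e. x^T A^T y = x^T (A^*) y. Since this holds for all x, y, we must have A^* = A^T. Therefore
A^* =
[[3, -2],
 [3, 0]].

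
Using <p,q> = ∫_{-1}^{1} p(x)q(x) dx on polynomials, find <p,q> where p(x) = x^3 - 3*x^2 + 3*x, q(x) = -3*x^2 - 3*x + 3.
<p,q> = -48/5

Expand the product: p(x)·q(x) = -3*x^5 + 6*x^4 + 3*x^3 - 18*x^2 + 9*x.
∫_{-1}^{1} of each monomial x^k gives [2/(k+1) if k even, 0 if k odd]. Integrating term-by-term (or equivalently evaluating the antiderivative F(x) = -x^6/2 + 6*x^5/5 + 3*x^4/4 - 6*x^3 + 9*x^2/2 at the endpoints):
  F(1) − F(−1) = -1/20 − (191/20) = -48/5.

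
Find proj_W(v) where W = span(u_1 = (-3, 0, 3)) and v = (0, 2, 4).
proj_W(v) = (-2, 0, 2)

Set up U = [u_1 | ... | u_1] ∈ R^(3×1). The projector onto W = col(U) is P = U (U^T U)^(-1) U^T.
Compute U^T U =
  [18],
and U^T v = (12).
Solve U^T U · c = U^T v for the coefficients: c = (2/3). The projection is proj_W(v) = U c.
Check: (v - proj_W(v)) · u_1 = 0  (should be 0).
Result: proj_W(v) = (-2, 0, 2).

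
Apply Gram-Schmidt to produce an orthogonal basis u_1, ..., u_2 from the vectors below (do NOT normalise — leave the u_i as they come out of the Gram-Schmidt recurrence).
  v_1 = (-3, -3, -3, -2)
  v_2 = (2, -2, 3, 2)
Orthogonal basis:
  u_1 = (-3, -3, -3, -2)
  u_2 = (23/31, -101/31, 54/31, 36/31)

Apply the Gram-Schmidt recurrence
  u_1 = v_1
  u_i = v_i − Σ_{j<i} ((v_i · u_j) / (u_j · u_j)) · u_j.

Step by step this gives:
  u_1 = (-3, -3, -3, -2)
  u_2 = (23/31, -101/31, 54/31, 36/31)

Orthogonality check:
  u_2 · u_1 = 0 (should be 0)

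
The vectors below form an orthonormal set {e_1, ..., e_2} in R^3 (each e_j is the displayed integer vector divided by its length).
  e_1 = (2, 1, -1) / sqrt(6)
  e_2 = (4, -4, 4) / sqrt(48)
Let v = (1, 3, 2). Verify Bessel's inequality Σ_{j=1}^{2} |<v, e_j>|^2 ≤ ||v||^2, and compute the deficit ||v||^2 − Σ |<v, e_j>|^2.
Σ |<v, e_j>|^2 = 3/2; ||v||^2 = 14; deficit = 25/2

Write each e_j = u_j / sqrt(<u_j, u_j>) where u_j is the displayed integer vector. Then <v, e_j> = <v, u_j> / sqrt(<u_j, u_j>), so |<v, e_j>|^2 = <v, u_j>^2 / <u_j, u_j>.
Coefficients: <v, e_1> = 3/sqrt(6), <v, e_2> = 0/sqrt(48).
Square and sum: Σ |<v, e_j>|^2 = 3/2.
Compute ||v||^2 = v·v = 14.
Deficit = 14 − 3/2 = 25/2 ≥ 0, confirming Bessel's inequality. (The deficit equals ||v − Σ <v,e_j> e_j||^2, the squared distance from v to span{e_j}.)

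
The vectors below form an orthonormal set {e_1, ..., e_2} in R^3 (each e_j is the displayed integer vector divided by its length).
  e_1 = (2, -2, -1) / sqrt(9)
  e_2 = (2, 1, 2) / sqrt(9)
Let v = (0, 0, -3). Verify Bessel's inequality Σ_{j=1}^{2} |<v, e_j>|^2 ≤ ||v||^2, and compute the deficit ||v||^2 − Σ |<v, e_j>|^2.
Σ |<v, e_j>|^2 = 5; ||v||^2 = 9; deficit = 4

Write each e_j = u_j / sqrt(<u_j, u_j>) where u_j is the displayed integer vector. Then <v, e_j> = <v, u_j> / sqrt(<u_j, u_j>), so |<v, e_j>|^2 = <v, u_j>^2 / <u_j, u_j>.
Coefficients: <v, e_1> = 3/sqrt(9), <v, e_2> = -6/sqrt(9).
Square and sum: Σ |<v, e_j>|^2 = 5.
Compute ||v||^2 = v·v = 9.
Deficit = 9 − 5 = 4 ≥ 0, confirming Bessel's inequality. (The deficit equals ||v − Σ <v,e_j> e_j||^2, the squared distance from v to span{e_j}.)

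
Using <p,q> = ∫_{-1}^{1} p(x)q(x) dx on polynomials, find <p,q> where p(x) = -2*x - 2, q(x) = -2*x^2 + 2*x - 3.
<p,q> = 12

Expand the product: p(x)·q(x) = 4*x^3 + 2*x + 6.
∫_{-1}^{1} of each monomial x^k gives [2/(k+1) if k even, 0 if k odd]. Integrating term-by-term (or equivalently evaluating the antiderivative F(x) = x^4 + x^2 + 6*x at the endpoints):
  F(1) − F(−1) = 8 − (-4) = 12.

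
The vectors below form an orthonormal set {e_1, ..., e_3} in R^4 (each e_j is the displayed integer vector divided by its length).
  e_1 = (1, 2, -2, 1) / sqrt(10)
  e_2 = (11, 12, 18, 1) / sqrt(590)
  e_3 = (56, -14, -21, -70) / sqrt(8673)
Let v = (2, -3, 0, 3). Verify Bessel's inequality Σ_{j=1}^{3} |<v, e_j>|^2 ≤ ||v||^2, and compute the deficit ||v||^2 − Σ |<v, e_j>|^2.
Σ |<v, e_j>|^2 = 2/3; ||v||^2 = 22; deficit = 64/3

Write each e_j = u_j / sqrt(<u_j, u_j>) where u_j is the displayed integer vector. Then <v, e_j> = <v, u_j> / sqrt(<u_j, u_j>), so |<v, e_j>|^2 = <v, u_j>^2 / <u_j, u_j>.
Coefficients: <v, e_1> = -1/sqrt(10), <v, e_2> = -11/sqrt(590), <v, e_3> = -56/sqrt(8673).
Square and sum: Σ |<v, e_j>|^2 = 2/3.
Compute ||v||^2 = v·v = 22.
Deficit = 22 − 2/3 = 64/3 ≥ 0, confirming Bessel's inequality. (The deficit equals ||v − Σ <v,e_j> e_j||^2, the squared distance from v to span{e_j}.)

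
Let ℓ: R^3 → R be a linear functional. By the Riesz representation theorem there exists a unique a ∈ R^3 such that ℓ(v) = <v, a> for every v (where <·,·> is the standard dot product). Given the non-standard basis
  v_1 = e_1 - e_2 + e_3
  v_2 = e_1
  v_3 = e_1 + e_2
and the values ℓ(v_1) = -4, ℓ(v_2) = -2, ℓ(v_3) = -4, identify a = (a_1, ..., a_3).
a = (-2, -2, -4)

Write a = (a_1, ..., a_3) in the standard basis. For each basis vector v_i, ℓ(v_i) = <v_i, a> is a linear equation in the a_j's. Collect the n equations into a matrix system V a = ℓ, where row i of V is v_i (expressed in the standard basis). Since V is invertible (lower-triangular with 1s on the diagonal, up to permutation), solve by back-substitution:
  V =
[[1, -1, 1],
 [1, 0, 0],
 [1, 1, 0]]
  V a = (-4, -2, -4)
Solving gives a = (-2, -2, -4).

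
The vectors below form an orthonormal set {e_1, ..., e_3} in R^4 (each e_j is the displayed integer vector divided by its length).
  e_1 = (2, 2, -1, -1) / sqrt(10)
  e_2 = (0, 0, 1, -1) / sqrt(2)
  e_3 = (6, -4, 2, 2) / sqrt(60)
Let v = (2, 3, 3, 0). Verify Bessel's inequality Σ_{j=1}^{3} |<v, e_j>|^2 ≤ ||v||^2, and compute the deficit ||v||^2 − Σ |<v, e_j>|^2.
Σ |<v, e_j>|^2 = 10; ||v||^2 = 22; deficit = 12

Write each e_j = u_j / sqrt(<u_j, u_j>) where u_j is the displayed integer vector. Then <v, e_j> = <v, u_j> / sqrt(<u_j, u_j>), so |<v, e_j>|^2 = <v, u_j>^2 / <u_j, u_j>.
Coefficients: <v, e_1> = 7/sqrt(10), <v, e_2> = 3/sqrt(2), <v, e_3> = 6/sqrt(60).
Square and sum: Σ |<v, e_j>|^2 = 10.
Compute ||v||^2 = v·v = 22.
Deficit = 22 − 10 = 12 ≥ 0, confirming Bessel's inequality. (The deficit equals ||v − Σ <v,e_j> e_j||^2, the squared distance from v to span{e_j}.)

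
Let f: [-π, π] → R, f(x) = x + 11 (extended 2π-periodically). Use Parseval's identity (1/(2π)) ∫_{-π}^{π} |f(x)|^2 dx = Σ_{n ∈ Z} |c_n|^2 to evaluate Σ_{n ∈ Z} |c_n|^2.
Σ |c_n|^2 = π^2/3 + 121

Expand and integrate term by term over [-π, π]:
  ∫ (x)^2 dx = 1·(2π^3/3); ∫ 2·1·(11)·x dx = 0 (odd integrand); ∫ 11^2 dx = 121·2π.
So (1/(2π)) ∫_{-π}^{π} (x + 11)^2 dx = 1π^2/3 + 121 = π^2/3 + 121.
Parseval ⇒ Σ |c_n|^2 = π^2/3 + 121.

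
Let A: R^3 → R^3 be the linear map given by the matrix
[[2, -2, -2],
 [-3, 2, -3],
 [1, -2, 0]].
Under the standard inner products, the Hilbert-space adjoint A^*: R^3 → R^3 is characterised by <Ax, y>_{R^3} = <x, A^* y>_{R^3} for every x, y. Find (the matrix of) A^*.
A^* = A^T =
[[2, -3, 1],
 [-2, 2, -2],
 [-2, -3, 0]]

For real matrices with standard dot products, the defining identity <Ax, y> = <x, A^* y> gives (Ax)^T y = x^T (A^*) y, i.e. x^T A^T y = x^T (A^*) y. Since this holds for all x, y, we must have A^* = A^T. Therefore
A^* =
[[2, -3, 1],
 [-2, 2, -2],
 [-2, -3, 0]].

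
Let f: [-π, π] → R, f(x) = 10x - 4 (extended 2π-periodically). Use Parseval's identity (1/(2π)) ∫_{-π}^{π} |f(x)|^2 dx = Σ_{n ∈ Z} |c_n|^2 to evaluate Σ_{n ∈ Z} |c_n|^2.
Σ |c_n|^2 = 100π^2/3 + 16

Expand and integrate term by term over [-π, π]:
  ∫ (10x)^2 dx = 100·(2π^3/3); ∫ 2·10·(-4)·x dx = 0 (odd integrand); ∫ (-4)^2 dx = 16·2π.
So (1/(2π)) ∫_{-π}^{π} (10x - 4)^2 dx = 100π^2/3 + 16 = 100π^2/3 + 16.
Parseval ⇒ Σ |c_n|^2 = 100π^2/3 + 16.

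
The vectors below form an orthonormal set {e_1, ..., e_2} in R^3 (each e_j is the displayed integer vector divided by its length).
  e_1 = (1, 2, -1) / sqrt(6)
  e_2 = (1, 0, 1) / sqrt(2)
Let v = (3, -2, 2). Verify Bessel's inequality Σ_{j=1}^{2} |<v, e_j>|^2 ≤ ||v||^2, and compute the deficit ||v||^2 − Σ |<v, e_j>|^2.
Σ |<v, e_j>|^2 = 14; ||v||^2 = 17; deficit = 3

Write each e_j = u_j / sqrt(<u_j, u_j>) where u_j is the displayed integer vector. Then <v, e_j> = <v, u_j> / sqrt(<u_j, u_j>), so |<v, e_j>|^2 = <v, u_j>^2 / <u_j, u_j>.
Coefficients: <v, e_1> = -3/sqrt(6), <v, e_2> = 5/sqrt(2).
Square and sum: Σ |<v, e_j>|^2 = 14.
Compute ||v||^2 = v·v = 17.
Deficit = 17 − 14 = 3 ≥ 0, confirming Bessel's inequality. (The deficit equals ||v − Σ <v,e_j> e_j||^2, the squared distance from v to span{e_j}.)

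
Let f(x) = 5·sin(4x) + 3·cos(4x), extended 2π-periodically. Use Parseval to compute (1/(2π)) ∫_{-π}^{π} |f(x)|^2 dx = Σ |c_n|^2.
Σ |c_n|^2 = 17

Expand |f|^2 and use orthogonality of {sin(nx), cos(mx)} on [-π, π]:
  ∫_{-π}^{π} sin(nx)^2 dx = π, ∫ cos(mx)^2 dx = π, and cross terms integrate to 0.
So ∫_{-π}^{π} f(x)^2 dx = 5^2 · π + 3^2 · π = (25 + 9)π.
Divide by 2π: (25 + 9)/2 = 17.
By Parseval, this equals Σ |c_n|^2.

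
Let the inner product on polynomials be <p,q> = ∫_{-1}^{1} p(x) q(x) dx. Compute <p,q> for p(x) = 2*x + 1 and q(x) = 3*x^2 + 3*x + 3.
<p,q> = 12

Expand the product: p(x)·q(x) = 6*x^3 + 9*x^2 + 9*x + 3.
∫_{-1}^{1} of each monomial x^k gives [2/(k+1) if k even, 0 if k odd]. Integrating term-by-term (or equivalently evaluating the antiderivative F(x) = 3*x^4/2 + 3*x^3 + 9*x^2/2 + 3*x at the endpoints):
  F(1) − F(−1) = 12 − (0) = 12.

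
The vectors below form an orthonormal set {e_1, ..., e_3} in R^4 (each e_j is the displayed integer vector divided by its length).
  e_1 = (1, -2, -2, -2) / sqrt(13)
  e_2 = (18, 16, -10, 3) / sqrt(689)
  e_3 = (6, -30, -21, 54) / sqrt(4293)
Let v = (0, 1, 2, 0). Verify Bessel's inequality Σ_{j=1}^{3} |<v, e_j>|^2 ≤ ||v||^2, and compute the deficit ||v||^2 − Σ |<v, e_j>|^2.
Σ |<v, e_j>|^2 = 4; ||v||^2 = 5; deficit = 1

Write each e_j = u_j / sqrt(<u_j, u_j>) where u_j is the displayed integer vector. Then <v, e_j> = <v, u_j> / sqrt(<u_j, u_j>), so |<v, e_j>|^2 = <v, u_j>^2 / <u_j, u_j>.
Coefficients: <v, e_1> = -6/sqrt(13), <v, e_2> = -4/sqrt(689), <v, e_3> = -72/sqrt(4293).
Square and sum: Σ |<v, e_j>|^2 = 4.
Compute ||v||^2 = v·v = 5.
Deficit = 5 − 4 = 1 ≥ 0, confirming Bessel's inequality. (The deficit equals ||v − Σ <v,e_j> e_j||^2, the squared distance from v to span{e_j}.)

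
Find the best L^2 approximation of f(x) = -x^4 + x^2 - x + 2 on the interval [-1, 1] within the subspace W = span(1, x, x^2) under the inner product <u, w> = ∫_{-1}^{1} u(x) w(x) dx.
g(x) = x^2/7 - x + 73/35

The best approximation g ∈ W is the orthogonal projection of f onto W. Writing g = a_0 + a_1 x + a_2 x^2, the coefficients solve the normal equations G · a = b where
  G_{ij} = <φ_i, φ_j> and b_i = <f, φ_i>, with φ_0 = 1, φ_1 = x, φ_2 = x^2.
G =
  [2, 0, 2/3]
  [0, 2/3, 0]
  [2/3, 0, 2/5],
b = (64/15, -2/3, 152/105).
Solving gives a_0 = 73/35, a_1 = -1, a_2 = 1/7, so
  g(x) = x^2/7 - x + 73/35.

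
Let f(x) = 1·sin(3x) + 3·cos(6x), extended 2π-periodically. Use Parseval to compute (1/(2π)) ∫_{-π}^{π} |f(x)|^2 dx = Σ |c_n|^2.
Σ |c_n|^2 = 5

Expand |f|^2 and use orthogonality of {sin(nx), cos(mx)} on [-π, π]:
  ∫_{-π}^{π} sin(nx)^2 dx = π, ∫ cos(mx)^2 dx = π, and cross terms integrate to 0.
So ∫_{-π}^{π} f(x)^2 dx = 1^2 · π + 3^2 · π = (1 + 9)π.
Divide by 2π: (1 + 9)/2 = 5.
By Parseval, this equals Σ |c_n|^2.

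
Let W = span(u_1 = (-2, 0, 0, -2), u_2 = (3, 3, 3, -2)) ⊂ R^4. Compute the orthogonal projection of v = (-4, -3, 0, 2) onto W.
proj_W(v) = (-181/61, -144/61, -144/61, 59/61)

Set up U = [u_1 | ... | u_2] ∈ R^(4×2). The projector onto W = col(U) is P = U (U^T U)^(-1) U^T.
Compute U^T U =
  [8, -2]
  [-2, 31],
and U^T v = (4, -25).
Solve U^T U · c = U^T v for the coefficients: c = (37/122, -48/61). The projection is proj_W(v) = U c.
Check: (v - proj_W(v)) · u_1 = 0  (should be 0).
Check: (v - proj_W(v)) · u_2 = 0  (should be 0).
Result: proj_W(v) = (-181/61, -144/61, -144/61, 59/61).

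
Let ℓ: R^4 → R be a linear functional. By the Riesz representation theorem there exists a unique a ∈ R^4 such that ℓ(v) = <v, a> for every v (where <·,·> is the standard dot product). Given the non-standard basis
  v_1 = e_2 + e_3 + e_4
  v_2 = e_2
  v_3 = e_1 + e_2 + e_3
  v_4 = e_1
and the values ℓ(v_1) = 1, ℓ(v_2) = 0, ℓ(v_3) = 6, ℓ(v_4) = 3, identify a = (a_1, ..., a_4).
a = (3, 0, 3, -2)

Write a = (a_1, ..., a_4) in the standard basis. For each basis vector v_i, ℓ(v_i) = <v_i, a> is a linear equation in the a_j's. Collect the n equations into a matrix system V a = ℓ, where row i of V is v_i (expressed in the standard basis). Since V is invertible (lower-triangular with 1s on the diagonal, up to permutation), solve by back-substitution:
  V =
[[0, 1, 1, 1],
 [0, 1, 0, 0],
 [1, 1, 1, 0],
 [1, 0, 0, 0]]
  V a = (1, 0, 6, 3)
Solving gives a = (3, 0, 3, -2).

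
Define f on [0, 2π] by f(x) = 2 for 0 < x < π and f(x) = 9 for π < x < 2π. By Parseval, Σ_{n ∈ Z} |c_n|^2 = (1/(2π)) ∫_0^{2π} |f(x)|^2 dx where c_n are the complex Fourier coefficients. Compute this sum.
Σ |c_n|^2 = 85/2

Parseval equates the L^2 energy of f (normalised by 1/(2π)) with the ℓ^2 sum of its Fourier coefficients: (1/(2π)) ∫_0^{2π} |f|^2 = Σ |c_n|^2.
Compute the left side: (1/(2π)) [∫_0^π 2^2 dx + ∫_π^{2π} 9^2 dx] = (1/(2π)) · (4π + 81π) = (4 + 81)/2 = 85/2.
So Σ_{n ∈ Z} |c_n|^2 = 85/2.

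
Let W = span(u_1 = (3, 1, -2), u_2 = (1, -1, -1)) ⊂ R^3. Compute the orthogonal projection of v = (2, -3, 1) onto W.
proj_W(v) = (1/2, -5/2, -1)

Set up U = [u_1 | ... | u_2] ∈ R^(3×2). The projector onto W = col(U) is P = U (U^T U)^(-1) U^T.
Compute U^T U =
  [14, 4]
  [4, 3],
and U^T v = (1, 4).
Solve U^T U · c = U^T v for the coefficients: c = (-1/2, 2). The projection is proj_W(v) = U c.
Check: (v - proj_W(v)) · u_1 = 0  (should be 0).
Check: (v - proj_W(v)) · u_2 = 0  (should be 0).
Result: proj_W(v) = (1/2, -5/2, -1).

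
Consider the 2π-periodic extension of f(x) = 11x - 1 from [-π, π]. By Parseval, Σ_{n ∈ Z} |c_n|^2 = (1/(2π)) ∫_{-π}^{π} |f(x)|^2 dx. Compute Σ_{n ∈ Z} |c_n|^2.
Σ |c_n|^2 = 121π^2/3 + 1

Expand and integrate term by term over [-π, π]:
  ∫ (11x)^2 dx = 121·(2π^3/3); ∫ 2·11·(-1)·x dx = 0 (odd integrand); ∫ (-1)^2 dx = 1·2π.
So (1/(2π)) ∫_{-π}^{π} (11x - 1)^2 dx = 121π^2/3 + 1 = 121π^2/3 + 1.
Parseval ⇒ Σ |c_n|^2 = 121π^2/3 + 1.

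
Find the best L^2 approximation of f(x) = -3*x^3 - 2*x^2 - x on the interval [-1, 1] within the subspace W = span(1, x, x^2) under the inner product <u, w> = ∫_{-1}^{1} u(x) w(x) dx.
g(x) = -2*x^2 - 14*x/5

The best approximation g ∈ W is the orthogonal projection of f onto W. Writing g = a_0 + a_1 x + a_2 x^2, the coefficients solve the normal equations G · a = b where
  G_{ij} = <φ_i, φ_j> and b_i = <f, φ_i>, with φ_0 = 1, φ_1 = x, φ_2 = x^2.
G =
  [2, 0, 2/3]
  [0, 2/3, 0]
  [2/3, 0, 2/5],
b = (-4/3, -28/15, -4/5).
Solving gives a_0 = 0, a_1 = -14/5, a_2 = -2, so
  g(x) = -2*x^2 - 14*x/5.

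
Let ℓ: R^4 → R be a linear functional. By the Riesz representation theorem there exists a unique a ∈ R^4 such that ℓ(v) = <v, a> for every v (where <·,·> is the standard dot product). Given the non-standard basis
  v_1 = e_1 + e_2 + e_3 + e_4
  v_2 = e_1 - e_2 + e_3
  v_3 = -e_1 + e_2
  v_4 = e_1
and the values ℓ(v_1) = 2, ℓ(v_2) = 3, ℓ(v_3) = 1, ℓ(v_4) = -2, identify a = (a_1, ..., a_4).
a = (-2, -1, 4, 1)

Write a = (a_1, ..., a_4) in the standard basis. For each basis vector v_i, ℓ(v_i) = <v_i, a> is a linear equation in the a_j's. Collect the n equations into a matrix system V a = ℓ, where row i of V is v_i (expressed in the standard basis). Since V is invertible (lower-triangular with 1s on the diagonal, up to permutation), solve by back-substitution:
  V =
[[1, 1, 1, 1],
 [1, -1, 1, 0],
 [-1, 1, 0, 0],
 [1, 0, 0, 0]]
  V a = (2, 3, 1, -2)
Solving gives a = (-2, -1, 4, 1).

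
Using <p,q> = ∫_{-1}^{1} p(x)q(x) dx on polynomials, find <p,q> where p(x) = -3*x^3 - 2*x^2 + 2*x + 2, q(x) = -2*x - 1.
<p,q> = -44/15

Expand the product: p(x)·q(x) = 6*x^4 + 7*x^3 - 2*x^2 - 6*x - 2.
∫_{-1}^{1} of each monomial x^k gives [2/(k+1) if k even, 0 if k odd]. Integrating term-by-term (or equivalently evaluating the antiderivative F(x) = 6*x^5/5 + 7*x^4/4 - 2*x^3/3 - 3*x^2 - 2*x at the endpoints):
  F(1) − F(−1) = -163/60 − (13/60) = -44/15.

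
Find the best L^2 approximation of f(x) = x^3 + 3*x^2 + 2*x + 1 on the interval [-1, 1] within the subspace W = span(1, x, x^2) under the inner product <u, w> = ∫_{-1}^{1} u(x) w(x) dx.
g(x) = 3*x^2 + 13*x/5 + 1

The best approximation g ∈ W is the orthogonal projection of f onto W. Writing g = a_0 + a_1 x + a_2 x^2, the coefficients solve the normal equations G · a = b where
  G_{ij} = <φ_i, φ_j> and b_i = <f, φ_i>, with φ_0 = 1, φ_1 = x, φ_2 = x^2.
G =
  [2, 0, 2/3]
  [0, 2/3, 0]
  [2/3, 0, 2/5],
b = (4, 26/15, 28/15).
Solving gives a_0 = 1, a_1 = 13/5, a_2 = 3, so
  g(x) = 3*x^2 + 13*x/5 + 1.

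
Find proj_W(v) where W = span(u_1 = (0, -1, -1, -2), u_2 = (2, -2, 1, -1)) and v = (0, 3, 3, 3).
proj_W(v) = (0, 2, 2, 4)

Set up U = [u_1 | ... | u_2] ∈ R^(4×2). The projector onto W = col(U) is P = U (U^T U)^(-1) U^T.
Compute U^T U =
  [6, 3]
  [3, 10],
and U^T v = (-12, -6).
Solve U^T U · c = U^T v for the coefficients: c = (-2, 0). The projection is proj_W(v) = U c.
Check: (v - proj_W(v)) · u_1 = 0  (should be 0).
Check: (v - proj_W(v)) · u_2 = 0  (should be 0).
Result: proj_W(v) = (0, 2, 2, 4).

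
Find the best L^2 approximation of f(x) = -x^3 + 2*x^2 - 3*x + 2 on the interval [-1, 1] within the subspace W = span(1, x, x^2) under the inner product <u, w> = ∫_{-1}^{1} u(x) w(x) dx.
g(x) = 2*x^2 - 18*x/5 + 2

The best approximation g ∈ W is the orthogonal projection of f onto W. Writing g = a_0 + a_1 x + a_2 x^2, the coefficients solve the normal equations G · a = b where
  G_{ij} = <φ_i, φ_j> and b_i = <f, φ_i>, with φ_0 = 1, φ_1 = x, φ_2 = x^2.
G =
  [2, 0, 2/3]
  [0, 2/3, 0]
  [2/3, 0, 2/5],
b = (16/3, -12/5, 32/15).
Solving gives a_0 = 2, a_1 = -18/5, a_2 = 2, so
  g(x) = 2*x^2 - 18*x/5 + 2.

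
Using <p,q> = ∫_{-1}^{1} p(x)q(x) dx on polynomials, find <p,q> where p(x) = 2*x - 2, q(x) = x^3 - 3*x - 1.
<p,q> = 4/5

Expand the product: p(x)·q(x) = 2*x^4 - 2*x^3 - 6*x^2 + 4*x + 2.
∫_{-1}^{1} of each monomial x^k gives [2/(k+1) if k even, 0 if k odd]. Integrating term-by-term (or equivalently evaluating the antiderivative F(x) = 2*x^5/5 - x^4/2 - 2*x^3 + 2*x^2 + 2*x at the endpoints):
  F(1) − F(−1) = 19/10 − (11/10) = 4/5.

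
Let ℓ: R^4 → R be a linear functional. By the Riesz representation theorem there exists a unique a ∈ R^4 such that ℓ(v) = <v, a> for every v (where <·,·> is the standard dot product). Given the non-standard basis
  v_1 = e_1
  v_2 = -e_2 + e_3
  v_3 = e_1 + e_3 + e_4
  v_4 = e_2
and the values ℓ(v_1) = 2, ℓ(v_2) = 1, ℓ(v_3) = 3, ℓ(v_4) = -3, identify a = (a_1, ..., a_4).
a = (2, -3, -2, 3)

Write a = (a_1, ..., a_4) in the standard basis. For each basis vector v_i, ℓ(v_i) = <v_i, a> is a linear equation in the a_j's. Collect the n equations into a matrix system V a = ℓ, where row i of V is v_i (expressed in the standard basis). Since V is invertible (lower-triangular with 1s on the diagonal, up to permutation), solve by back-substitution:
  V =
[[1, 0, 0, 0],
 [0, -1, 1, 0],
 [1, 0, 1, 1],
 [0, 1, 0, 0]]
  V a = (2, 1, 3, -3)
Solving gives a = (2, -3, -2, 3).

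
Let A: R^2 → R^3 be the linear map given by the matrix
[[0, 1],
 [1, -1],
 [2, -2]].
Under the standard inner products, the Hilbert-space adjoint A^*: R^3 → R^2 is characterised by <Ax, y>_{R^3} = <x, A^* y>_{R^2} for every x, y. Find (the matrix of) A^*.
A^* = A^T =
[[0, 1, 2],
 [1, -1, -2]]

For real matrices with standard dot products, the defining identity <Ax, y> = <x, A^* y> gives (Ax)^T y = x^T (A^*) y, i.e. x^T A^T y = x^T (A^*) y. Since this holds for all x, y, we must have A^* = A^T. Therefore
A^* =
[[0, 1, 2],
 [1, -1, -2]].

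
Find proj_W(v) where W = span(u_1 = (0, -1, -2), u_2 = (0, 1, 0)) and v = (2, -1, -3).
proj_W(v) = (0, -1, -3)

Set up U = [u_1 | ... | u_2] ∈ R^(3×2). The projector onto W = col(U) is P = U (U^T U)^(-1) U^T.
Compute U^T U =
  [5, -1]
  [-1, 1],
and U^T v = (7, -1).
Solve U^T U · c = U^T v for the coefficients: c = (3/2, 1/2). The projection is proj_W(v) = U c.
Check: (v - proj_W(v)) · u_1 = 0  (should be 0).
Check: (v - proj_W(v)) · u_2 = 0  (should be 0).
Result: proj_W(v) = (0, -1, -3).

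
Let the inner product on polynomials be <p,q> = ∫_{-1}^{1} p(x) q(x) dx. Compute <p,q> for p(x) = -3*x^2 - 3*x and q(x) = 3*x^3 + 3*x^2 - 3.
<p,q> = -6/5

Expand the product: p(x)·q(x) = -9*x^5 - 18*x^4 - 9*x^3 + 9*x^2 + 9*x.
∫_{-1}^{1} of each monomial x^k gives [2/(k+1) if k even, 0 if k odd]. Integrating term-by-term (or equivalently evaluating the antiderivative F(x) = -3*x^6/2 - 18*x^5/5 - 9*x^4/4 + 3*x^3 + 9*x^2/2 at the endpoints):
  F(1) − F(−1) = 3/20 − (27/20) = -6/5.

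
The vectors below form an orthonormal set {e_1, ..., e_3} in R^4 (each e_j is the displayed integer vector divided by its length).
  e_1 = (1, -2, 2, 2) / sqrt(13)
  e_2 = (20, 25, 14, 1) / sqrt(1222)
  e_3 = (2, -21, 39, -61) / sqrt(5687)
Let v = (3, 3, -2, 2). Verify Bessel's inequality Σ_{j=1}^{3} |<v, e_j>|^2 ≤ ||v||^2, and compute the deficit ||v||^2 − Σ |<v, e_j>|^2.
Σ |<v, e_j>|^2 = 5331/242; ||v||^2 = 26; deficit = 961/242

Write each e_j = u_j / sqrt(<u_j, u_j>) where u_j is the displayed integer vector. Then <v, e_j> = <v, u_j> / sqrt(<u_j, u_j>), so |<v, e_j>|^2 = <v, u_j>^2 / <u_j, u_j>.
Coefficients: <v, e_1> = -3/sqrt(13), <v, e_2> = 109/sqrt(1222), <v, e_3> = -257/sqrt(5687).
Square and sum: Σ |<v, e_j>|^2 = 5331/242.
Compute ||v||^2 = v·v = 26.
Deficit = 26 − 5331/242 = 961/242 ≥ 0, confirming Bessel's inequality. (The deficit equals ||v − Σ <v,e_j> e_j||^2, the squared distance from v to span{e_j}.)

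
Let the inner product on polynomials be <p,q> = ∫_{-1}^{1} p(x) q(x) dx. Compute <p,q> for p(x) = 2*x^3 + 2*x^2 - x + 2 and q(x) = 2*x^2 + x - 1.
<p,q> = -14/15

Expand the product: p(x)·q(x) = 4*x^5 + 6*x^4 - 2*x^3 + x^2 + 3*x - 2.
∫_{-1}^{1} of each monomial x^k gives [2/(k+1) if k even, 0 if k odd]. Integrating term-by-term (or equivalently evaluating the antiderivative F(x) = 2*x^6/3 + 6*x^5/5 - x^4/2 + x^3/3 + 3*x^2/2 - 2*x at the endpoints):
  F(1) − F(−1) = 6/5 − (32/15) = -14/15.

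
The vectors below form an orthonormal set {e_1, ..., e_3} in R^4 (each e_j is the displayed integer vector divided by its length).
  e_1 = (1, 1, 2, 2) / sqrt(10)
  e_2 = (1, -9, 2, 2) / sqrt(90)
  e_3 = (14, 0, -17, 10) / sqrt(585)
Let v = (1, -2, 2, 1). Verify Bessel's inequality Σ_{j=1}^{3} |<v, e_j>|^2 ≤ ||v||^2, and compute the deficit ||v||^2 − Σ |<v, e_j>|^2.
Σ |<v, e_j>|^2 = 125/13; ||v||^2 = 10; deficit = 5/13

Write each e_j = u_j / sqrt(<u_j, u_j>) where u_j is the displayed integer vector. Then <v, e_j> = <v, u_j> / sqrt(<u_j, u_j>), so |<v, e_j>|^2 = <v, u_j>^2 / <u_j, u_j>.
Coefficients: <v, e_1> = 5/sqrt(10), <v, e_2> = 25/sqrt(90), <v, e_3> = -10/sqrt(585).
Square and sum: Σ |<v, e_j>|^2 = 125/13.
Compute ||v||^2 = v·v = 10.
Deficit = 10 − 125/13 = 5/13 ≥ 0, confirming Bessel's inequality. (The deficit equals ||v − Σ <v,e_j> e_j||^2, the squared distance from v to span{e_j}.)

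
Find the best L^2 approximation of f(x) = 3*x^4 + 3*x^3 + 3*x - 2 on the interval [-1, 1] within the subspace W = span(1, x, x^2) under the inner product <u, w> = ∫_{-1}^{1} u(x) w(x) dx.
g(x) = 18*x^2/7 + 24*x/5 - 79/35

The best approximation g ∈ W is the orthogonal projection of f onto W. Writing g = a_0 + a_1 x + a_2 x^2, the coefficients solve the normal equations G · a = b where
  G_{ij} = <φ_i, φ_j> and b_i = <f, φ_i>, with φ_0 = 1, φ_1 = x, φ_2 = x^2.
G =
  [2, 0, 2/3]
  [0, 2/3, 0]
  [2/3, 0, 2/5],
b = (-14/5, 16/5, -10/21).
Solving gives a_0 = -79/35, a_1 = 24/5, a_2 = 18/7, so
  g(x) = 18*x^2/7 + 24*x/5 - 79/35.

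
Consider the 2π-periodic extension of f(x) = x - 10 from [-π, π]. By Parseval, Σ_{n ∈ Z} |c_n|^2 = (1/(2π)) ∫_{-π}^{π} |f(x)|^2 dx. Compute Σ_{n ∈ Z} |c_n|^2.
Σ |c_n|^2 = π^2/3 + 100

Expand and integrate term by term over [-π, π]:
  ∫ (x)^2 dx = 1·(2π^3/3); ∫ 2·1·(-10)·x dx = 0 (odd integrand); ∫ (-10)^2 dx = 100·2π.
So (1/(2π)) ∫_{-π}^{π} (x - 10)^2 dx = 1π^2/3 + 100 = π^2/3 + 100.
Parseval ⇒ Σ |c_n|^2 = π^2/3 + 100.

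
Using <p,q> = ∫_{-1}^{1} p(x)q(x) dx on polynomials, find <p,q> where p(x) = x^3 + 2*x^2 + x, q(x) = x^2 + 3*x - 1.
<p,q> = 8/3

Expand the product: p(x)·q(x) = x^5 + 5*x^4 + 6*x^3 + x^2 - x.
∫_{-1}^{1} of each monomial x^k gives [2/(k+1) if k even, 0 if k odd]. Integrating term-by-term (or equivalently evaluating the antiderivative F(x) = x^6/6 + x^5 + 3*x^4/2 + x^3/3 - x^2/2 at the endpoints):
  F(1) − F(−1) = 5/2 − (-1/6) = 8/3.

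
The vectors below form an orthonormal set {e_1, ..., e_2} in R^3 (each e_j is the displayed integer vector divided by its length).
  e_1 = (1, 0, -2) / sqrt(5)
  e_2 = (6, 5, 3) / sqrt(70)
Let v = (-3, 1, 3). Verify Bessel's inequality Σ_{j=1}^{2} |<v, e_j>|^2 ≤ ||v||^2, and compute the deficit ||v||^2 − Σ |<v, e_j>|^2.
Σ |<v, e_j>|^2 = 115/7; ||v||^2 = 19; deficit = 18/7

Write each e_j = u_j / sqrt(<u_j, u_j>) where u_j is the displayed integer vector. Then <v, e_j> = <v, u_j> / sqrt(<u_j, u_j>), so |<v, e_j>|^2 = <v, u_j>^2 / <u_j, u_j>.
Coefficients: <v, e_1> = -9/sqrt(5), <v, e_2> = -4/sqrt(70).
Square and sum: Σ |<v, e_j>|^2 = 115/7.
Compute ||v||^2 = v·v = 19.
Deficit = 19 − 115/7 = 18/7 ≥ 0, confirming Bessel's inequality. (The deficit equals ||v − Σ <v,e_j> e_j||^2, the squared distance from v to span{e_j}.)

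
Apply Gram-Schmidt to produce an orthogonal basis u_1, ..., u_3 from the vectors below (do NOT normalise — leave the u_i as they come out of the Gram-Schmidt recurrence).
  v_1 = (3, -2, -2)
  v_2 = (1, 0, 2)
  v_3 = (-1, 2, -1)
Orthogonal basis:
  u_1 = (3, -2, -2)
  u_2 = (20/17, -2/17, 32/17)
  u_3 = (2/3, 4/3, -1/3)

Apply the Gram-Schmidt recurrence
  u_1 = v_1
  u_i = v_i − Σ_{j<i} ((v_i · u_j) / (u_j · u_j)) · u_j.

Step by step this gives:
  u_1 = (3, -2, -2)
  u_2 = (20/17, -2/17, 32/17)
  u_3 = (2/3, 4/3, -1/3)

Orthogonality check:
  u_2 · u_1 = 0 (should be 0)
  u_3 · u_1 = 0 (should be 0)
  u_3 · u_2 = 0 (should be 0)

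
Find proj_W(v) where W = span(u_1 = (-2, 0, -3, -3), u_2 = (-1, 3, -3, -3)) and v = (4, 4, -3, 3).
proj_W(v) = (2, 14/3, 2/3, 2/3)

Set up U = [u_1 | ... | u_2] ∈ R^(4×2). The projector onto W = col(U) is P = U (U^T U)^(-1) U^T.
Compute U^T U =
  [22, 20]
  [20, 28],
and U^T v = (-8, 8).
Solve U^T U · c = U^T v for the coefficients: c = (-16/9, 14/9). The projection is proj_W(v) = U c.
Check: (v - proj_W(v)) · u_1 = 0  (should be 0).
Check: (v - proj_W(v)) · u_2 = 0  (should be 0).
Result: proj_W(v) = (2, 14/3, 2/3, 2/3).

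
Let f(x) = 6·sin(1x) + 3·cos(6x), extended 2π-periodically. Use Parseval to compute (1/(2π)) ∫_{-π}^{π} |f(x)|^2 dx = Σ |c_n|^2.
Σ |c_n|^2 = 45/2

Expand |f|^2 and use orthogonality of {sin(nx), cos(mx)} on [-π, π]:
  ∫_{-π}^{π} sin(nx)^2 dx = π, ∫ cos(mx)^2 dx = π, and cross terms integrate to 0.
So ∫_{-π}^{π} f(x)^2 dx = 6^2 · π + 3^2 · π = (36 + 9)π.
Divide by 2π: (36 + 9)/2 = 45/2.
By Parseval, this equals Σ |c_n|^2.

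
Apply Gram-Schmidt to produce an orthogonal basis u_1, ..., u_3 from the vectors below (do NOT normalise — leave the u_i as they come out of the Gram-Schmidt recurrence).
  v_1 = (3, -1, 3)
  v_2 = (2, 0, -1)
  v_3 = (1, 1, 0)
Orthogonal basis:
  u_1 = (3, -1, 3)
  u_2 = (29/19, 3/19, -28/19)
  u_3 = (5/43, 45/43, 10/43)

Apply the Gram-Schmidt recurrence
  u_1 = v_1
  u_i = v_i − Σ_{j<i} ((v_i · u_j) / (u_j · u_j)) · u_j.

Step by step this gives:
  u_1 = (3, -1, 3)
  u_2 = (29/19, 3/19, -28/19)
  u_3 = (5/43, 45/43, 10/43)

Orthogonality check:
  u_2 · u_1 = 0 (should be 0)
  u_3 · u_1 = 0 (should be 0)
  u_3 · u_2 = 0 (should be 0)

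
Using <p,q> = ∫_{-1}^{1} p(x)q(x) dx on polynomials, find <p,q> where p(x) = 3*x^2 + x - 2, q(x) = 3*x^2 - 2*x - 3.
<p,q> = 64/15

Expand the product: p(x)·q(x) = 9*x^4 - 3*x^3 - 17*x^2 + x + 6.
∫_{-1}^{1} of each monomial x^k gives [2/(k+1) if k even, 0 if k odd]. Integrating term-by-term (or equivalently evaluating the antiderivative F(x) = 9*x^5/5 - 3*x^4/4 - 17*x^3/3 + x^2/2 + 6*x at the endpoints):
  F(1) − F(−1) = 113/60 − (-143/60) = 64/15.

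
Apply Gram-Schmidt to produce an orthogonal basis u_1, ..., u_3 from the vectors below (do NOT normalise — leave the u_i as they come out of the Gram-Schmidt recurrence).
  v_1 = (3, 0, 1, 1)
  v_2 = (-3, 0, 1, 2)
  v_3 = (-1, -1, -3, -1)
Orthogonal basis:
  u_1 = (3, 0, 1, 1)
  u_2 = (-15/11, 0, 17/11, 28/11)
  u_3 = (10/59, -1, -90/59, 60/59)

Apply the Gram-Schmidt recurrence
  u_1 = v_1
  u_i = v_i − Σ_{j<i} ((v_i · u_j) / (u_j · u_j)) · u_j.

Step by step this gives:
  u_1 = (3, 0, 1, 1)
  u_2 = (-15/11, 0, 17/11, 28/11)
  u_3 = (10/59, -1, -90/59, 60/59)

Orthogonality check:
  u_2 · u_1 = 0 (should be 0)
  u_3 · u_1 = 0 (should be 0)
  u_3 · u_2 = 0 (should be 0)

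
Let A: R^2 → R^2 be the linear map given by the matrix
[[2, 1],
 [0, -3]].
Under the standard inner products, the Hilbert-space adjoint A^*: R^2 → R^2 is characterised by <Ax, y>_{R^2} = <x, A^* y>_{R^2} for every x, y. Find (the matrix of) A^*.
A^* = A^T =
[[2, 0],
 [1, -3]]

For real matrices with standard dot products, the defining identity <Ax, y> = <x, A^* y> gives (Ax)^T y = x^T (A^*) y, i.e. x^T A^T y = x^T (A^*) y. Since this holds for all x, y, we must have A^* = A^T. Therefore
A^* =
[[2, 0],
 [1, -3]].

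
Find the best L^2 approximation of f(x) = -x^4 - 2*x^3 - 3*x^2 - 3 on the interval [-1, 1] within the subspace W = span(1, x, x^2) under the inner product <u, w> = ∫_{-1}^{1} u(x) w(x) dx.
g(x) = -27*x^2/7 - 6*x/5 - 102/35

The best approximation g ∈ W is the orthogonal projection of f onto W. Writing g = a_0 + a_1 x + a_2 x^2, the coefficients solve the normal equations G · a = b where
  G_{ij} = <φ_i, φ_j> and b_i = <f, φ_i>, with φ_0 = 1, φ_1 = x, φ_2 = x^2.
G =
  [2, 0, 2/3]
  [0, 2/3, 0]
  [2/3, 0, 2/5],
b = (-42/5, -4/5, -122/35).
Solving gives a_0 = -102/35, a_1 = -6/5, a_2 = -27/7, so
  g(x) = -27*x^2/7 - 6*x/5 - 102/35.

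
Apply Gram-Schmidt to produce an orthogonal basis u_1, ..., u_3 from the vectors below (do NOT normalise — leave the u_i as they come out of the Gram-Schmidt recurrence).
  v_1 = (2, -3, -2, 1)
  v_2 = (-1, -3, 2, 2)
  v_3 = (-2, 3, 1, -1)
Orthogonal basis:
  u_1 = (2, -3, -2, 1)
  u_2 = (-14/9, -13/6, 23/9, 31/18)
  u_3 = (-6/13, 0, -5/13, 2/13)

Apply the Gram-Schmidt recurrence
  u_1 = v_1
  u_i = v_i − Σ_{j<i} ((v_i · u_j) / (u_j · u_j)) · u_j.

Step by step this gives:
  u_1 = (2, -3, -2, 1)
  u_2 = (-14/9, -13/6, 23/9, 31/18)
  u_3 = (-6/13, 0, -5/13, 2/13)

Orthogonality check:
  u_2 · u_1 = 0 (should be 0)
  u_3 · u_1 = 0 (should be 0)
  u_3 · u_2 = 0 (should be 0)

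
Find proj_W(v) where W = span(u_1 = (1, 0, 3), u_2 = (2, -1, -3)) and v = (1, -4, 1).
proj_W(v) = (193/91, -58/91, 57/91)

Set up U = [u_1 | ... | u_2] ∈ R^(3×2). The projector onto W = col(U) is P = U (U^T U)^(-1) U^T.
Compute U^T U =
  [10, -7]
  [-7, 14],
and U^T v = (4, 3).
Solve U^T U · c = U^T v for the coefficients: c = (11/13, 58/91). The projection is proj_W(v) = U c.
Check: (v - proj_W(v)) · u_1 = 0  (should be 0).
Check: (v - proj_W(v)) · u_2 = 0  (should be 0).
Result: proj_W(v) = (193/91, -58/91, 57/91).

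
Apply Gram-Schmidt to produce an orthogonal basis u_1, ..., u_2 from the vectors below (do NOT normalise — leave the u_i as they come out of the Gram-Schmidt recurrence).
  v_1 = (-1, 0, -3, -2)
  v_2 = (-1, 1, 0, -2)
Orthogonal basis:
  u_1 = (-1, 0, -3, -2)
  u_2 = (-9/14, 1, 15/14, -9/7)

Apply the Gram-Schmidt recurrence
  u_1 = v_1
  u_i = v_i − Σ_{j<i} ((v_i · u_j) / (u_j · u_j)) · u_j.

Step by step this gives:
  u_1 = (-1, 0, -3, -2)
  u_2 = (-9/14, 1, 15/14, -9/7)

Orthogonality check:
  u_2 · u_1 = 0 (should be 0)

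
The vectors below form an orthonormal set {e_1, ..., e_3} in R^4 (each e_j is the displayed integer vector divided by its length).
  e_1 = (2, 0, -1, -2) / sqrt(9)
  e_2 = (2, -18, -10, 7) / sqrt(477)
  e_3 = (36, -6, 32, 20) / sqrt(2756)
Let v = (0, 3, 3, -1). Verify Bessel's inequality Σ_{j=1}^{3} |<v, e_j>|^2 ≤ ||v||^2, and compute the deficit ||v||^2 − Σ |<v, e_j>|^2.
Σ |<v, e_j>|^2 = 243/13; ||v||^2 = 19; deficit = 4/13

Write each e_j = u_j / sqrt(<u_j, u_j>) where u_j is the displayed integer vector. Then <v, e_j> = <v, u_j> / sqrt(<u_j, u_j>), so |<v, e_j>|^2 = <v, u_j>^2 / <u_j, u_j>.
Coefficients: <v, e_1> = -1/sqrt(9), <v, e_2> = -91/sqrt(477), <v, e_3> = 58/sqrt(2756).
Square and sum: Σ |<v, e_j>|^2 = 243/13.
Compute ||v||^2 = v·v = 19.
Deficit = 19 − 243/13 = 4/13 ≥ 0, confirming Bessel's inequality. (The deficit equals ||v − Σ <v,e_j> e_j||^2, the squared distance from v to span{e_j}.)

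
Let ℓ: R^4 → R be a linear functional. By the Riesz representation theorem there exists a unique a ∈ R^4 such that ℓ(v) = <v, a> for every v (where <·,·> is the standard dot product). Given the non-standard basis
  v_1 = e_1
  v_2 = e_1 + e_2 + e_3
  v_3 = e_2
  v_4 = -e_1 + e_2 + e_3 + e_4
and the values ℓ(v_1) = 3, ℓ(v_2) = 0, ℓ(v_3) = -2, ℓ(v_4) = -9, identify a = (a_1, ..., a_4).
a = (3, -2, -1, -3)

Write a = (a_1, ..., a_4) in the standard basis. For each basis vector v_i, ℓ(v_i) = <v_i, a> is a linear equation in the a_j's. Collect the n equations into a matrix system V a = ℓ, where row i of V is v_i (expressed in the standard basis). Since V is invertible (lower-triangular with 1s on the diagonal, up to permutation), solve by back-substitution:
  V =
[[1, 0, 0, 0],
 [1, 1, 1, 0],
 [0, 1, 0, 0],
 [-1, 1, 1, 1]]
  V a = (3, 0, -2, -9)
Solving gives a = (3, -2, -1, -3).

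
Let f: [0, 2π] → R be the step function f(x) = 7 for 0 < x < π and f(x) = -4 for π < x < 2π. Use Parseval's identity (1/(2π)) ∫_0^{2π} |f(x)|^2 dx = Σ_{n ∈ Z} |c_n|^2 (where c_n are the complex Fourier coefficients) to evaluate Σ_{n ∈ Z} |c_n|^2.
Σ |c_n|^2 = 65/2

Parseval equates the L^2 energy of f (normalised by 1/(2π)) with the ℓ^2 sum of its Fourier coefficients: (1/(2π)) ∫_0^{2π} |f|^2 = Σ |c_n|^2.
Compute the left side: (1/(2π)) [∫_0^π 7^2 dx + ∫_π^{2π} (-4)^2 dx] = (1/(2π)) · (49π + 16π) = (49 + 16)/2 = 65/2.
So Σ_{n ∈ Z} |c_n|^2 = 65/2.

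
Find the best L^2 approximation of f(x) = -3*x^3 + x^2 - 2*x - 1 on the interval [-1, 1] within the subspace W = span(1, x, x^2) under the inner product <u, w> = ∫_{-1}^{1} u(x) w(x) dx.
g(x) = x^2 - 19*x/5 - 1

The best approximation g ∈ W is the orthogonal projection of f onto W. Writing g = a_0 + a_1 x + a_2 x^2, the coefficients solve the normal equations G · a = b where
  G_{ij} = <φ_i, φ_j> and b_i = <f, φ_i>, with φ_0 = 1, φ_1 = x, φ_2 = x^2.
G =
  [2, 0, 2/3]
  [0, 2/3, 0]
  [2/3, 0, 2/5],
b = (-4/3, -38/15, -4/15).
Solving gives a_0 = -1, a_1 = -19/5, a_2 = 1, so
  g(x) = x^2 - 19*x/5 - 1.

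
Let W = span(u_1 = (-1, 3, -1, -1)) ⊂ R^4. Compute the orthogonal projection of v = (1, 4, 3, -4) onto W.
proj_W(v) = (-1, 3, -1, -1)

Set up U = [u_1 | ... | u_1] ∈ R^(4×1). The projector onto W = col(U) is P = U (U^T U)^(-1) U^T.
Compute U^T U =
  [12],
and U^T v = (12).
Solve U^T U · c = U^T v for the coefficients: c = (1). The projection is proj_W(v) = U c.
Check: (v - proj_W(v)) · u_1 = 0  (should be 0).
Result: proj_W(v) = (-1, 3, -1, -1).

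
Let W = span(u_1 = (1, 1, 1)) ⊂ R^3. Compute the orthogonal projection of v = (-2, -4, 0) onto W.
proj_W(v) = (-2, -2, -2)

Set up U = [u_1 | ... | u_1] ∈ R^(3×1). The projector onto W = col(U) is P = U (U^T U)^(-1) U^T.
Compute U^T U =
  [3],
and U^T v = (-6).
Solve U^T U · c = U^T v for the coefficients: c = (-2). The projection is proj_W(v) = U c.
Check: (v - proj_W(v)) · u_1 = 0  (should be 0).
Result: proj_W(v) = (-2, -2, -2).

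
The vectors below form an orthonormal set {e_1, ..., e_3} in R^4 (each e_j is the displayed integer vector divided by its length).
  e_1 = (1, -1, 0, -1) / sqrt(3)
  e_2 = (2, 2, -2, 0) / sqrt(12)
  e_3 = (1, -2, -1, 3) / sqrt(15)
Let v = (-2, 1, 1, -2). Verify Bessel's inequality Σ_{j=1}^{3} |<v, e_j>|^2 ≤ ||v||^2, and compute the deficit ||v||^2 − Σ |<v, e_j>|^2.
Σ |<v, e_j>|^2 = 146/15; ||v||^2 = 10; deficit = 4/15

Write each e_j = u_j / sqrt(<u_j, u_j>) where u_j is the displayed integer vector. Then <v, e_j> = <v, u_j> / sqrt(<u_j, u_j>), so |<v, e_j>|^2 = <v, u_j>^2 / <u_j, u_j>.
Coefficients: <v, e_1> = -1/sqrt(3), <v, e_2> = -4/sqrt(12), <v, e_3> = -11/sqrt(15).
Square and sum: Σ |<v, e_j>|^2 = 146/15.
Compute ||v||^2 = v·v = 10.
Deficit = 10 − 146/15 = 4/15 ≥ 0, confirming Bessel's inequality. (The deficit equals ||v − Σ <v,e_j> e_j||^2, the squared distance from v to span{e_j}.)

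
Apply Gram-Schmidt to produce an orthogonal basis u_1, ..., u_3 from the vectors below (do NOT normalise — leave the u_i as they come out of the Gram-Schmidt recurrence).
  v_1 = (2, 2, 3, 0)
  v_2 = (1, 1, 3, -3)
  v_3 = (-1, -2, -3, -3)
Orthogonal basis:
  u_1 = (2, 2, 3, 0)
  u_2 = (-9/17, -9/17, 12/17, -3)
  u_3 = (23/19, 4/19, -18/19, -9/19)

Apply the Gram-Schmidt recurrence
  u_1 = v_1
  u_i = v_i − Σ_{j<i} ((v_i · u_j) / (u_j · u_j)) · u_j.

Step by step this gives:
  u_1 = (2, 2, 3, 0)
  u_2 = (-9/17, -9/17, 12/17, -3)
  u_3 = (23/19, 4/19, -18/19, -9/19)

Orthogonality check:
  u_2 · u_1 = 0 (should be 0)
  u_3 · u_1 = 0 (should be 0)
  u_3 · u_2 = 0 (should be 0)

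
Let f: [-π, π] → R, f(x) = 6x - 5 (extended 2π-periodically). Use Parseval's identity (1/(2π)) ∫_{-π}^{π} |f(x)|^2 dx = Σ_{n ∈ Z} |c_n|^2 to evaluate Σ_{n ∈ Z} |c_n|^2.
Σ |c_n|^2 = 12π^2 + 25

Expand and integrate term by term over [-π, π]:
  ∫ (6x)^2 dx = 36·(2π^3/3); ∫ 2·6·(-5)·x dx = 0 (odd integrand); ∫ (-5)^2 dx = 25·2π.
So (1/(2π)) ∫_{-π}^{π} (6x - 5)^2 dx = 36π^2/3 + 25 = 12π^2 + 25.
Parseval ⇒ Σ |c_n|^2 = 12π^2 + 25.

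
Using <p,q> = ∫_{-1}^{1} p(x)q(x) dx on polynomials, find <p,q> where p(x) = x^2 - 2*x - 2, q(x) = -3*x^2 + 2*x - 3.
<p,q> = 152/15

Expand the product: p(x)·q(x) = -3*x^4 + 8*x^3 - x^2 + 2*x + 6.
∫_{-1}^{1} of each monomial x^k gives [2/(k+1) if k even, 0 if k odd]. Integrating term-by-term (or equivalently evaluating the antiderivative F(x) = -3*x^5/5 + 2*x^4 - x^3/3 + x^2 + 6*x at the endpoints):
  F(1) − F(−1) = 121/15 − (-31/15) = 152/15.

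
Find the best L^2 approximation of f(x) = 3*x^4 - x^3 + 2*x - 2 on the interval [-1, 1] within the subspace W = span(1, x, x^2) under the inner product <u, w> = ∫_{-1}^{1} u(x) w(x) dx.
g(x) = 18*x^2/7 + 7*x/5 - 79/35

The best approximation g ∈ W is the orthogonal projection of f onto W. Writing g = a_0 + a_1 x + a_2 x^2, the coefficients solve the normal equations G · a = b where
  G_{ij} = <φ_i, φ_j> and b_i = <f, φ_i>, with φ_0 = 1, φ_1 = x, φ_2 = x^2.
G =
  [2, 0, 2/3]
  [0, 2/3, 0]
  [2/3, 0, 2/5],
b = (-14/5, 14/15, -10/21).
Solving gives a_0 = -79/35, a_1 = 7/5, a_2 = 18/7, so
  g(x) = 18*x^2/7 + 7*x/5 - 79/35.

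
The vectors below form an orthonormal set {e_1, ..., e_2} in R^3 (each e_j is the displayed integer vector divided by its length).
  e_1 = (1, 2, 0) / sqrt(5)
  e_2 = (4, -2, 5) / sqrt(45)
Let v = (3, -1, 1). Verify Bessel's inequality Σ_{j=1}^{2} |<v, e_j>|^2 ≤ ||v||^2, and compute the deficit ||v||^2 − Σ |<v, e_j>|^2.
Σ |<v, e_j>|^2 = 74/9; ||v||^2 = 11; deficit = 25/9

Write each e_j = u_j / sqrt(<u_j, u_j>) where u_j is the displayed integer vector. Then <v, e_j> = <v, u_j> / sqrt(<u_j, u_j>), so |<v, e_j>|^2 = <v, u_j>^2 / <u_j, u_j>.
Coefficients: <v, e_1> = 1/sqrt(5), <v, e_2> = 19/sqrt(45).
Square and sum: Σ |<v, e_j>|^2 = 74/9.
Compute ||v||^2 = v·v = 11.
Deficit = 11 − 74/9 = 25/9 ≥ 0, confirming Bessel's inequality. (The deficit equals ||v − Σ <v,e_j> e_j||^2, the squared distance from v to span{e_j}.)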